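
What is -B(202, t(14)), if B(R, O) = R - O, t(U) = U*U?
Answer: -6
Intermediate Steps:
t(U) = U²
-B(202, t(14)) = -(202 - 1*14²) = -(202 - 1*196) = -(202 - 196) = -1*6 = -6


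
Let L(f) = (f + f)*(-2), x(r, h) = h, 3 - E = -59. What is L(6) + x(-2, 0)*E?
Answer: -24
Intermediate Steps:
E = 62 (E = 3 - 1*(-59) = 3 + 59 = 62)
L(f) = -4*f (L(f) = (2*f)*(-2) = -4*f)
L(6) + x(-2, 0)*E = -4*6 + 0*62 = -24 + 0 = -24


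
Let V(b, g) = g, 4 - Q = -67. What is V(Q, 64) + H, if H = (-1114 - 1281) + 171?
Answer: -2160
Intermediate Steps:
Q = 71 (Q = 4 - 1*(-67) = 4 + 67 = 71)
H = -2224 (H = -2395 + 171 = -2224)
V(Q, 64) + H = 64 - 2224 = -2160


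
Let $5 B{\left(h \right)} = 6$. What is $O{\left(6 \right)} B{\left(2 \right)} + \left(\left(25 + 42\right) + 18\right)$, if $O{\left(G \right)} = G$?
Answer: $\frac{461}{5} \approx 92.2$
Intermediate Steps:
$B{\left(h \right)} = \frac{6}{5}$ ($B{\left(h \right)} = \frac{1}{5} \cdot 6 = \frac{6}{5}$)
$O{\left(6 \right)} B{\left(2 \right)} + \left(\left(25 + 42\right) + 18\right) = 6 \cdot \frac{6}{5} + \left(\left(25 + 42\right) + 18\right) = \frac{36}{5} + \left(67 + 18\right) = \frac{36}{5} + 85 = \frac{461}{5}$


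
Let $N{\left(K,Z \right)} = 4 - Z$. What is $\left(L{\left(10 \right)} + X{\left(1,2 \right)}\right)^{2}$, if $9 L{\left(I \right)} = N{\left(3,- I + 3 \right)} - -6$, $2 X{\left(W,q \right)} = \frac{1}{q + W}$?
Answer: $\frac{1369}{324} \approx 4.2253$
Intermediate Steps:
$X{\left(W,q \right)} = \frac{1}{2 \left(W + q\right)}$ ($X{\left(W,q \right)} = \frac{1}{2 \left(q + W\right)} = \frac{1}{2 \left(W + q\right)}$)
$L{\left(I \right)} = \frac{7}{9} + \frac{I}{9}$ ($L{\left(I \right)} = \frac{\left(4 - \left(- I + 3\right)\right) - -6}{9} = \frac{\left(4 - \left(3 - I\right)\right) + 6}{9} = \frac{\left(4 + \left(-3 + I\right)\right) + 6}{9} = \frac{\left(1 + I\right) + 6}{9} = \frac{7 + I}{9} = \frac{7}{9} + \frac{I}{9}$)
$\left(L{\left(10 \right)} + X{\left(1,2 \right)}\right)^{2} = \left(\left(\frac{7}{9} + \frac{1}{9} \cdot 10\right) + \frac{1}{2 \left(1 + 2\right)}\right)^{2} = \left(\left(\frac{7}{9} + \frac{10}{9}\right) + \frac{1}{2 \cdot 3}\right)^{2} = \left(\frac{17}{9} + \frac{1}{2} \cdot \frac{1}{3}\right)^{2} = \left(\frac{17}{9} + \frac{1}{6}\right)^{2} = \left(\frac{37}{18}\right)^{2} = \frac{1369}{324}$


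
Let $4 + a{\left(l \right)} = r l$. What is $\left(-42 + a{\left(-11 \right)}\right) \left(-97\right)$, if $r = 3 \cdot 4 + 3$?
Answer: $20467$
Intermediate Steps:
$r = 15$ ($r = 12 + 3 = 15$)
$a{\left(l \right)} = -4 + 15 l$
$\left(-42 + a{\left(-11 \right)}\right) \left(-97\right) = \left(-42 + \left(-4 + 15 \left(-11\right)\right)\right) \left(-97\right) = \left(-42 - 169\right) \left(-97\right) = \left(-211\right) \left(-97\right) = 20467$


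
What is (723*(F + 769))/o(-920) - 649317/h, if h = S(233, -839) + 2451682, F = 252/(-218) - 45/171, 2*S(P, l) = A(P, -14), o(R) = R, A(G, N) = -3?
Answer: -281901283695093/467123589026 ≈ -603.48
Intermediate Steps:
S(P, l) = -3/2 (S(P, l) = (½)*(-3) = -3/2)
F = -2939/2071 (F = 252*(-1/218) - 45*1/171 = -126/109 - 5/19 = -2939/2071 ≈ -1.4191)
h = 4903361/2 (h = -3/2 + 2451682 = 4903361/2 ≈ 2.4517e+6)
(723*(F + 769))/o(-920) - 649317/h = (723*(-2939/2071 + 769))/(-920) - 649317/4903361/2 = (723*(1589660/2071))*(-1/920) - 649317*2/4903361 = (1149324180/2071)*(-1/920) - 1298634/4903361 = -57466209/95266 - 1298634/4903361 = -281901283695093/467123589026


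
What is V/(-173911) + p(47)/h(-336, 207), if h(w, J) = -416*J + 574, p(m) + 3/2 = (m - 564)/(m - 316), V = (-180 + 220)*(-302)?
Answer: 555875405723/8003287525484 ≈ 0.069456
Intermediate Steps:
V = -12080 (V = 40*(-302) = -12080)
p(m) = -3/2 + (-564 + m)/(-316 + m) (p(m) = -3/2 + (m - 564)/(m - 316) = -3/2 + (-564 + m)/(-316 + m))
h(w, J) = 574 - 416*J
V/(-173911) + p(47)/h(-336, 207) = -12080/(-173911) + ((-180 - 1*47)/(2*(-316 + 47)))/(574 - 416*207) = -12080*(-1/173911) + ((1/2)*(-180 - 47)/(-269))/(574 - 86112) = 12080/173911 + ((1/2)*(-1/269)*(-227))/(-85538) = 12080/173911 + (227/538)*(-1/85538) = 12080/173911 - 227/46019444 = 555875405723/8003287525484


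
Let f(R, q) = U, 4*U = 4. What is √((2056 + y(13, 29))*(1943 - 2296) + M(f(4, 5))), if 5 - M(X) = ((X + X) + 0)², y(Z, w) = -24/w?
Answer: I*√610124359/29 ≈ 851.75*I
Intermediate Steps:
U = 1 (U = (¼)*4 = 1)
f(R, q) = 1
M(X) = 5 - 4*X² (M(X) = 5 - ((X + X) + 0)² = 5 - (2*X + 0)² = 5 - (2*X)² = 5 - 4*X²)
√((2056 + y(13, 29))*(1943 - 2296) + M(f(4, 5))) = √((2056 - 24/29)*(1943 - 2296) + (5 - 4*1²)) = √((2056 - 24*1/29)*(-353) + (5 - 4*1)) = √((2056 - 24/29)*(-353) + (5 - 4)) = √((59600/29)*(-353) + 1) = √(-21038800/29 + 1) = √(-21038771/29) = I*√610124359/29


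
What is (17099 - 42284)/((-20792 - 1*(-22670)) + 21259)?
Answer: -25185/23137 ≈ -1.0885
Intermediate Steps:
(17099 - 42284)/((-20792 - 1*(-22670)) + 21259) = -25185/((-20792 + 22670) + 21259) = -25185/(1878 + 21259) = -25185/23137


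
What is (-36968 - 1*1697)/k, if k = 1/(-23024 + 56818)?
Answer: -1306645010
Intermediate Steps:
k = 1/33794 ≈ 2.9591e-5
(-36968 - 1*1697)/k = (-36968 - 1*1697)/(1/33794) = (-36968 - 1697)*33794 = -38665*33794 = -1306645010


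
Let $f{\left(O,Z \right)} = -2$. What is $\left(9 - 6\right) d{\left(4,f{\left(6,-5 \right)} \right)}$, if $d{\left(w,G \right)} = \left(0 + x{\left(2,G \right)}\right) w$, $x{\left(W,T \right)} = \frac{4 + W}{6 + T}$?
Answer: $18$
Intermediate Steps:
$x{\left(W,T \right)} = \frac{4 + W}{6 + T}$
$d{\left(w,G \right)} = \frac{6 w}{6 + G}$ ($d{\left(w,G \right)} = \left(0 + \frac{4 + 2}{6 + G}\right) w = \left(0 + \frac{1}{6 + G} 6\right) w = \left(0 + \frac{6}{6 + G}\right) w = \frac{6}{6 + G} w = \frac{6 w}{6 + G}$)
$\left(9 - 6\right) d{\left(4,f{\left(6,-5 \right)} \right)} = \left(9 - 6\right) 6 \cdot 4 \frac{1}{6 - 2} = 3 \cdot 6 \cdot 4 \cdot \frac{1}{4} = 3 \cdot 6 = 18$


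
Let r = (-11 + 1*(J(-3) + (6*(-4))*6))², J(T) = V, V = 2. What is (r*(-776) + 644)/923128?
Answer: -4541185/230782 ≈ -19.677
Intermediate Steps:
J(T) = 2
r = 23409 (r = (-11 + 1*(2 + (6*(-4))*6))² = (-11 + 1*(2 - 24*6))² = (-11 + 1*(2 - 144))² = (-11 + 1*(-142))² = (-11 - 142)² = (-153)² = 23409)
(r*(-776) + 644)/923128 = (23409*(-776) + 644)/923128 = (-18165384 + 644)*(1/923128) = -18164740*1/923128 = -4541185/230782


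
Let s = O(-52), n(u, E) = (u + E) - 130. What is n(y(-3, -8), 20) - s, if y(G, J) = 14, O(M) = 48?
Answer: -144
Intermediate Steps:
n(u, E) = -130 + E + u (n(u, E) = (E + u) - 130 = -130 + E + u)
s = 48
n(y(-3, -8), 20) - s = (-130 + 20 + 14) - 1*48 = -96 - 48 = -144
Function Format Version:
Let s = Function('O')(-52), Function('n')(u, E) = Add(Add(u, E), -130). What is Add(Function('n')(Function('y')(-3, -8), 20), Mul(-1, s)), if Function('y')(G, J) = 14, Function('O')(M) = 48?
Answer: -144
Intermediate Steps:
Function('n')(u, E) = Add(-130, E, u) (Function('n')(u, E) = Add(Add(E, u), -130) = Add(-130, E, u))
s = 48
Add(Function('n')(Function('y')(-3, -8), 20), Mul(-1, s)) = Add(Add(-130, 20, 14), Mul(-1, 48)) = Add(-96, -48) = -144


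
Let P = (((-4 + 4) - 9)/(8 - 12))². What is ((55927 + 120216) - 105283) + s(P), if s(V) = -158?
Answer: 70702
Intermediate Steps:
P = 81/16 (P = ((0 - 9)/(-4))² = (-9*(-¼))² = (9/4)² = 81/16 ≈ 5.0625)
((55927 + 120216) - 105283) + s(P) = ((55927 + 120216) - 105283) - 158 = (176143 - 105283) - 158 = 70860 - 158 = 70702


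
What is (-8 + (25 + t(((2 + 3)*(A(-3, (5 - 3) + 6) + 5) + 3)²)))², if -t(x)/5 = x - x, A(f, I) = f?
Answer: 289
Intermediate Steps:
t(x) = 0 (t(x) = -5*(x - x) = -5*0 = 0)
(-8 + (25 + t(((2 + 3)*(A(-3, (5 - 3) + 6) + 5) + 3)²)))² = (-8 + (25 + 0))² = (-8 + 25)² = 17² = 289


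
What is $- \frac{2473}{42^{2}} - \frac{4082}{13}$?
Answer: $- \frac{556369}{1764} \approx -315.4$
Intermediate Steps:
$- \frac{2473}{42^{2}} - \frac{4082}{13} = - \frac{2473}{1764} - 314 = - \frac{556369}{1764}$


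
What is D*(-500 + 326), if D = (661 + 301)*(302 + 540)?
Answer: -140940696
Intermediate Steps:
D = 810004 (D = 962*842 = 810004)
D*(-500 + 326) = 810004*(-500 + 326) = 810004*(-174) = -140940696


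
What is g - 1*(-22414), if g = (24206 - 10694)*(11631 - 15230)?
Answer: -48607274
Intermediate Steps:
g = -48629688 (g = 13512*(-3599) = -48629688)
g - 1*(-22414) = -48629688 - 1*(-22414) = -48629688 + 22414 = -48607274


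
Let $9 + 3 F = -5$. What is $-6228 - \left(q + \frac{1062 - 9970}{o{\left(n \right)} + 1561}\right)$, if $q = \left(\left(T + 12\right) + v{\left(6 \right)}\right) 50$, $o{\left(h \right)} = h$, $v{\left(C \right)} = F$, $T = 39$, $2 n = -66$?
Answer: $- \frac{9785507}{1146} \approx -8538.8$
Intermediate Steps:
$F = - \frac{14}{3}$ ($F = -3 + \frac{1}{3} \left(-5\right) = -3 - \frac{5}{3} = - \frac{14}{3} \approx -4.6667$)
$n = -33$ ($n = \frac{1}{2} \left(-66\right) = -33$)
$v{\left(C \right)} = - \frac{14}{3}$
$q = \frac{6950}{3}$ ($q = \left(\left(39 + 12\right) - \frac{14}{3}\right) 50 = \left(51 - \frac{14}{3}\right) 50 = \frac{139}{3} \cdot 50 = \frac{6950}{3} \approx 2316.7$)
$-6228 - \left(q + \frac{1062 - 9970}{o{\left(n \right)} + 1561}\right) = -6228 - \left(\frac{6950}{3} + \frac{1062 - 9970}{-33 + 1561}\right) = -6228 - \left(\frac{6950}{3} - \frac{8908}{1528}\right) = -6228 - \left(\frac{6950}{3} - \frac{2227}{382}\right) = -6228 - \frac{2648219}{1146} = - \frac{9785507}{1146}$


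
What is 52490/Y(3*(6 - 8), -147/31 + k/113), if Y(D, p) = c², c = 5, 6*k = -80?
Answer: 10498/5 ≈ 2099.6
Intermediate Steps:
k = -40/3 (k = (⅙)*(-80) = -40/3 ≈ -13.333)
Y(D, p) = 25 (Y(D, p) = 5² = 25)
52490/Y(3*(6 - 8), -147/31 + k/113) = 52490/25 = 52490*(1/25) = 10498/5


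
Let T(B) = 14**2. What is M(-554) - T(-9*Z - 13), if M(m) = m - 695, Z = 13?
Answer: -1445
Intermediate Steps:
M(m) = -695 + m
T(B) = 196
M(-554) - T(-9*Z - 13) = (-695 - 554) - 1*196 = -1249 - 196 = -1445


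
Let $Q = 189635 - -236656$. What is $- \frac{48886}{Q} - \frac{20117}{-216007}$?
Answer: $- \frac{1984022155}{92081840037} \approx -0.021546$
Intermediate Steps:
$Q = 426291$ ($Q = 189635 + 236656 = 426291$)
$- \frac{48886}{Q} - \frac{20117}{-216007} = - \frac{48886}{426291} - \frac{20117}{-216007} = \left(-48886\right) \frac{1}{426291} - - \frac{20117}{216007} = - \frac{48886}{426291} + \frac{20117}{216007} = - \frac{1984022155}{92081840037}$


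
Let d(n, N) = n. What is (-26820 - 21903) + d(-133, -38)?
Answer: -48856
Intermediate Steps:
(-26820 - 21903) + d(-133, -38) = (-26820 - 21903) - 133 = -48723 - 133 = -48856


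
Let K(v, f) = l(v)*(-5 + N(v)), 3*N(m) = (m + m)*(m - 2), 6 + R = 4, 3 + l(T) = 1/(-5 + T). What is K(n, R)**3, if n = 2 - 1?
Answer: 10793861/1728 ≈ 6246.4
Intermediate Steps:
l(T) = -3 + 1/(-5 + T)
R = -2 (R = -6 + 4 = -2)
N(m) = 2*m*(-2 + m)/3 (N(m) = ((m + m)*(m - 2))/3 = ((2*m)*(-2 + m))/3 = (2*m*(-2 + m))/3 = 2*m*(-2 + m)/3)
n = 1
K(v, f) = (-5 + 2*v*(-2 + v)/3)*(16 - 3*v)/(-5 + v) (K(v, f) = ((16 - 3*v)/(-5 + v))*(-5 + 2*v*(-2 + v)/3) = (-5 + 2*v*(-2 + v)/3)*(16 - 3*v)/(-5 + v))
K(n, R)**3 = (-(-16 + 3*1)*(-15 + 2*1*(-2 + 1))/(-15 + 3*1))**3 = (-(-16 + 3)*(-15 + 2*1*(-1))/(-15 + 3))**3 = (-1*(-13)*(-15 - 2)/(-12))**3 = (-1*(-1/12)*(-13)*(-17))**3 = (221/12)**3 = 10793861/1728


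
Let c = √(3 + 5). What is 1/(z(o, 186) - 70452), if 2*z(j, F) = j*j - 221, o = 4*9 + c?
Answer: -93214/6516623523 - 32*√2/2172207841 ≈ -1.4325e-5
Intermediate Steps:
c = 2*√2 (c = √8 = 2*√2 ≈ 2.8284)
o = 36 + 2*√2 (o = 4*9 + 2*√2 = 36 + 2*√2 ≈ 38.828)
z(j, F) = -221/2 + j²/2 (z(j, F) = (j*j - 221)/2 = (j² - 221)/2 = (-221 + j²)/2 = -221/2 + j²/2)
1/(z(o, 186) - 70452) = 1/((-221/2 + (36 + 2*√2)²/2) - 70452) = 1/(-141125/2 + (36 + 2*√2)²/2)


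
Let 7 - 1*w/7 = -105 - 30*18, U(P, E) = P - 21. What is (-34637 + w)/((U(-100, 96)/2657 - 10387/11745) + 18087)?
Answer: -938472021945/564402313051 ≈ -1.6628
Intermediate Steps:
U(P, E) = -21 + P
w = 4564 (w = 49 - 7*(-105 - 30*18) = 49 - 7*(-105 - 540) = 49 - 7*(-645) = 49 + 4515 = 4564)
(-34637 + w)/((U(-100, 96)/2657 - 10387/11745) + 18087) = (-34637 + 4564)/(((-21 - 100)/2657 - 10387/11745) + 18087) = -30073/((-121*1/2657 - 10387*1/11745) + 18087) = -30073/((-121/2657 - 10387/11745) + 18087) = -30073/(-29019404/31206465 + 18087) = -30073/564402313051/31206465 = -30073*31206465/564402313051 = -938472021945/564402313051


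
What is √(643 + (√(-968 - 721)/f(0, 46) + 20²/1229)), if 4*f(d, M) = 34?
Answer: √(280822792107 + 51354994*I*√1689)/20893 ≈ 25.364 + 0.095312*I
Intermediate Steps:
f(d, M) = 17/2 (f(d, M) = (¼)*34 = 17/2)
√(643 + (√(-968 - 721)/f(0, 46) + 20²/1229)) = √(643 + (√(-968 - 721)/(17/2) + 20²/1229)) = √(643 + (√(-1689)*(2/17) + 400*(1/1229))) = √(643 + ((I*√1689)*(2/17) + 400/1229)) = √(643 + (2*I*√1689/17 + 400/1229)) = √(643 + (400/1229 + 2*I*√1689/17)) = √(790647/1229 + 2*I*√1689/17)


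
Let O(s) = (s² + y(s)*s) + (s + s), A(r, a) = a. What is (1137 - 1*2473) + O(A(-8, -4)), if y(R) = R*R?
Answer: -1392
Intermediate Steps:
y(R) = R²
O(s) = s² + s³ + 2*s (O(s) = (s² + s²*s) + (s + s) = (s² + s³) + 2*s = s² + s³ + 2*s)
(1137 - 1*2473) + O(A(-8, -4)) = (1137 - 1*2473) - 4*(2 - 4 + (-4)²) = (1137 - 2473) - 4*(2 - 4 + 16) = -1336 - 4*14 = -1336 - 56 = -1392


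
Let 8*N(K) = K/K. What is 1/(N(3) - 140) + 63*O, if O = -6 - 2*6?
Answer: -1268954/1119 ≈ -1134.0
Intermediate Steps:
N(K) = ⅛ (N(K) = (K/K)/8 = (⅛)*1 = ⅛)
O = -18 (O = -6 - 12 = -18)
1/(N(3) - 140) + 63*O = 1/(⅛ - 140) + 63*(-18) = 1/(-1119/8) - 1134 = -8/1119 - 1134 = -1268954/1119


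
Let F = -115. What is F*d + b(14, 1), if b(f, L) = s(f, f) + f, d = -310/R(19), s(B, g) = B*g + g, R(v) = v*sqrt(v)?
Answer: 224 + 35650*sqrt(19)/361 ≈ 654.46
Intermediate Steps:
R(v) = v**(3/2)
s(B, g) = g + B*g
d = -310*sqrt(19)/361 ≈ -3.7431
b(f, L) = f + f*(1 + f) (b(f, L) = f*(1 + f) + f = f + f*(1 + f))
F*d + b(14, 1) = -(-35650)*sqrt(19)/361 + 14*(2 + 14) = 35650*sqrt(19)/361 + 14*16 = 35650*sqrt(19)/361 + 224 = 224 + 35650*sqrt(19)/361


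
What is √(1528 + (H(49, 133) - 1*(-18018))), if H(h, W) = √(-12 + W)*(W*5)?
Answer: √26861 ≈ 163.89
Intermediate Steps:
H(h, W) = 5*W*√(-12 + W) (H(h, W) = √(-12 + W)*(5*W) = 5*W*√(-12 + W))
√(1528 + (H(49, 133) - 1*(-18018))) = √(1528 + (5*133*√(-12 + 133) - 1*(-18018))) = √(1528 + (5*133*√121 + 18018)) = √(1528 + (5*133*11 + 18018)) = √(1528 + (7315 + 18018)) = √(1528 + 25333) = √26861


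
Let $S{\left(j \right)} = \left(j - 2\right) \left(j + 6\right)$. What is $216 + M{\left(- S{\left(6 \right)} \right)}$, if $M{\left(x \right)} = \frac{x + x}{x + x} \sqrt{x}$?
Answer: $216 + 4 i \sqrt{3} \approx 216.0 + 6.9282 i$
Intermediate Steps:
$S{\left(j \right)} = \left(-2 + j\right) \left(6 + j\right)$
$M{\left(x \right)} = \sqrt{x}$ ($M{\left(x \right)} = \frac{2 x}{2 x} \sqrt{x} = 2 x \frac{1}{2 x} \sqrt{x} = 1 \sqrt{x} = \sqrt{x}$)
$216 + M{\left(- S{\left(6 \right)} \right)} = 216 + \sqrt{- (-12 + 6^{2} + 4 \cdot 6)} = 216 + \sqrt{- (-12 + 36 + 24)} = 216 + \sqrt{\left(-1\right) 48} = 216 + \sqrt{-48} = 216 + 4 i \sqrt{3}$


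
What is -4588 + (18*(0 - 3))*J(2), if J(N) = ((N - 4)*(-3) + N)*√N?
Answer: -4588 - 432*√2 ≈ -5198.9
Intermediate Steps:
J(N) = √N*(12 - 2*N) (J(N) = ((-4 + N)*(-3) + N)*√N = ((12 - 3*N) + N)*√N = (12 - 2*N)*√N = √N*(12 - 2*N))
-4588 + (18*(0 - 3))*J(2) = -4588 + (18*(0 - 3))*(2*√2*(6 - 1*2)) = -4588 + (18*(-3))*(2*√2*(6 - 2)) = -4588 - 108*√2*4 = -4588 - 432*√2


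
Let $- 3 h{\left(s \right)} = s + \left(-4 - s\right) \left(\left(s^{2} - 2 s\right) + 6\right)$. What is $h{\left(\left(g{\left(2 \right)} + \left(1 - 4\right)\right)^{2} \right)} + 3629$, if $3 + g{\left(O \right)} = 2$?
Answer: $5157$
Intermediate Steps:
$g{\left(O \right)} = -1$ ($g{\left(O \right)} = -3 + 2 = -1$)
$h{\left(s \right)} = - \frac{s}{3} - \frac{\left(-4 - s\right) \left(6 + s^{2} - 2 s\right)}{3}$ ($h{\left(s \right)} = - \frac{s + \left(-4 - s\right) \left(\left(s^{2} - 2 s\right) + 6\right)}{3} = - \frac{s + \left(-4 - s\right) \left(6 + s^{2} - 2 s\right)}{3} = - \frac{s}{3} - \frac{\left(-4 - s\right) \left(6 + s^{2} - 2 s\right)}{3}$)
$h{\left(\left(g{\left(2 \right)} + \left(1 - 4\right)\right)^{2} \right)} + 3629 = \left(8 - \left(-1 + \left(1 - 4\right)\right)^{2} + \frac{\left(\left(-1 + \left(1 - 4\right)\right)^{2}\right)^{3}}{3} + \frac{2 \left(\left(-1 + \left(1 - 4\right)\right)^{2}\right)^{2}}{3}\right) + 3629 = \left(8 - \left(-1 - 3\right)^{2} + \frac{\left(\left(-1 - 3\right)^{2}\right)^{3}}{3} + \frac{2 \left(\left(-1 - 3\right)^{2}\right)^{2}}{3}\right) + 3629 = \left(8 - \left(-4\right)^{2} + \frac{\left(\left(-4\right)^{2}\right)^{3}}{3} + \frac{2 \left(\left(-4\right)^{2}\right)^{2}}{3}\right) + 3629 = \left(8 - 16 + \frac{16^{3}}{3} + \frac{2 \cdot 16^{2}}{3}\right) + 3629 = \left(8 - 16 + \frac{1}{3} \cdot 4096 + \frac{2}{3} \cdot 256\right) + 3629 = \left(8 - 16 + \frac{4096}{3} + \frac{512}{3}\right) + 3629 = 1528 + 3629 = 5157$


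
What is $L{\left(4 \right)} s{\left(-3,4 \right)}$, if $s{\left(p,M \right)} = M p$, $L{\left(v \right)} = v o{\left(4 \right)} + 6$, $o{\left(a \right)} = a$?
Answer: $-264$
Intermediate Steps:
$L{\left(v \right)} = 6 + 4 v$ ($L{\left(v \right)} = v 4 + 6 = 4 v + 6 = 6 + 4 v$)
$L{\left(4 \right)} s{\left(-3,4 \right)} = \left(6 + 4 \cdot 4\right) 4 \left(-3\right) = \left(6 + 16\right) \left(-12\right) = 22 \left(-12\right) = -264$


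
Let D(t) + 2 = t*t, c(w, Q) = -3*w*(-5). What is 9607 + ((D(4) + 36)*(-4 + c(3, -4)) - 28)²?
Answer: 4098091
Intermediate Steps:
c(w, Q) = 15*w
D(t) = -2 + t² (D(t) = -2 + t*t = -2 + t²)
9607 + ((D(4) + 36)*(-4 + c(3, -4)) - 28)² = 9607 + (((-2 + 4²) + 36)*(-4 + 15*3) - 28)² = 9607 + (((-2 + 16) + 36)*(-4 + 45) - 28)² = 9607 + ((14 + 36)*41 - 28)² = 9607 + (50*41 - 28)² = 9607 + (2050 - 28)² = 9607 + 2022² = 9607 + 4088484 = 4098091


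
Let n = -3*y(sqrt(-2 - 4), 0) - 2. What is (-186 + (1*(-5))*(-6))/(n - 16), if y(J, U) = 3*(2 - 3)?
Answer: 52/3 ≈ 17.333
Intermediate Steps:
y(J, U) = -3 (y(J, U) = 3*(-1) = -3)
n = 7 (n = -3*(-3) - 2 = 9 - 2 = 7)
(-186 + (1*(-5))*(-6))/(n - 16) = (-186 + (1*(-5))*(-6))/(7 - 16) = (-186 - 5*(-6))/(-9) = (-186 + 30)*(-1/9) = -156*(-1/9) = 52/3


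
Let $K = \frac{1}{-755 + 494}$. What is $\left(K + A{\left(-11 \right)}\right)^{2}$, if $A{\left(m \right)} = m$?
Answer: $\frac{8248384}{68121} \approx 121.08$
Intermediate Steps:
$K = - \frac{1}{261}$ ($K = \frac{1}{-261} = - \frac{1}{261} \approx -0.0038314$)
$\left(K + A{\left(-11 \right)}\right)^{2} = \left(- \frac{1}{261} - 11\right)^{2} = \left(- \frac{2872}{261}\right)^{2} = \frac{8248384}{68121}$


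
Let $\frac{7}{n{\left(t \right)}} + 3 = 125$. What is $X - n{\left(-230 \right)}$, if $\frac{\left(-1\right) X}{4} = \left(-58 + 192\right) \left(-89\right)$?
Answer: $\frac{5819881}{122} \approx 47704.0$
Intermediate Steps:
$n{\left(t \right)} = \frac{7}{122}$ ($n{\left(t \right)} = \frac{7}{-3 + 125} = \frac{7}{122}$)
$X = 47704$ ($X = - 4 \left(-58 + 192\right) \left(-89\right) = - 4 \cdot 134 \left(-89\right) = \left(-4\right) \left(-11926\right) = 47704$)
$X - n{\left(-230 \right)} = 47704 - \frac{7}{122} = \frac{5819881}{122}$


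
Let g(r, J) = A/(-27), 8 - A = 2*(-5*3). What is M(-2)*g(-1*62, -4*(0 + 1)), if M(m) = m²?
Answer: -152/27 ≈ -5.6296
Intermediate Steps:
A = 38 (A = 8 - 2*(-5*3) = 8 - 2*(-15) = 8 - 1*(-30) = 8 + 30 = 38)
g(r, J) = -38/27 (g(r, J) = 38/(-27) = 38*(-1/27) = -38/27)
M(-2)*g(-1*62, -4*(0 + 1)) = (-2)²*(-38/27) = 4*(-38/27) = -152/27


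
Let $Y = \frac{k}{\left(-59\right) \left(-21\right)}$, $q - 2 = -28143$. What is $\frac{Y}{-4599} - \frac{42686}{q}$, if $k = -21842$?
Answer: $\frac{243846356168}{160351948701} \approx 1.5207$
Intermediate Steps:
$q = -28141$ ($q = 2 - 28143 = -28141$)
$Y = - \frac{21842}{1239}$ ($Y = - \frac{21842}{\left(-59\right) \left(-21\right)} = - \frac{21842}{1239} \approx -17.629$)
$\frac{Y}{-4599} - \frac{42686}{q} = - \frac{21842}{1239 \left(-4599\right)} - \frac{42686}{-28141} = \left(- \frac{21842}{1239}\right) \left(- \frac{1}{4599}\right) - - \frac{42686}{28141} = \frac{21842}{5698161} + \frac{42686}{28141} = \frac{243846356168}{160351948701}$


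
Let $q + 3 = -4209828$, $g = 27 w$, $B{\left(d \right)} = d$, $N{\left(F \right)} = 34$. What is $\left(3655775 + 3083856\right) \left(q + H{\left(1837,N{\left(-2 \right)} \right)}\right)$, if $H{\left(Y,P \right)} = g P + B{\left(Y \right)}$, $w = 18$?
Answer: $-28248961147570$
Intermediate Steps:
$g = 486$ ($g = 27 \cdot 18 = 486$)
$q = -4209831$ ($q = -3 - 4209828 = -4209831$)
$H{\left(Y,P \right)} = Y + 486 P$ ($H{\left(Y,P \right)} = 486 P + Y = Y + 486 P$)
$\left(3655775 + 3083856\right) \left(q + H{\left(1837,N{\left(-2 \right)} \right)}\right) = \left(3655775 + 3083856\right) \left(-4209831 + \left(1837 + 486 \cdot 34\right)\right) = 6739631 \left(-4209831 + \left(1837 + 16524\right)\right) = 6739631 \left(-4209831 + 18361\right) = 6739631 \left(-4191470\right) = -28248961147570$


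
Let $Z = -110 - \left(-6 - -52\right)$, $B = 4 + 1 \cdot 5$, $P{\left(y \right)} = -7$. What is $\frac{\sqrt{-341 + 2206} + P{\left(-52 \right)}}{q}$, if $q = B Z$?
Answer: $\frac{7}{1404} - \frac{\sqrt{1865}}{1404} \approx -0.025773$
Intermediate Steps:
$B = 9$ ($B = 4 + 5 = 9$)
$Z = -156$ ($Z = -110 - \left(-6 + 52\right) = -110 - 46 = -156$)
$q = -1404$ ($q = 9 \left(-156\right) = -1404$)
$\frac{\sqrt{-341 + 2206} + P{\left(-52 \right)}}{q} = \frac{\sqrt{-341 + 2206} - 7}{-1404} = \left(\sqrt{1865} - 7\right) \left(- \frac{1}{1404}\right) = \left(-7 + \sqrt{1865}\right) \left(- \frac{1}{1404}\right) = \frac{7}{1404} - \frac{\sqrt{1865}}{1404}$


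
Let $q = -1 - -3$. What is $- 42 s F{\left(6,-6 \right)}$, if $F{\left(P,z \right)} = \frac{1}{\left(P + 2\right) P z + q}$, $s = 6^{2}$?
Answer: $\frac{756}{143} \approx 5.2867$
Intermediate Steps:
$q = 2$ ($q = -1 + 3 = 2$)
$s = 36$
$F{\left(P,z \right)} = \frac{1}{2 + P z \left(2 + P\right)}$ ($F{\left(P,z \right)} = \frac{1}{\left(P + 2\right) P z + 2} = \frac{1}{\left(2 + P\right) P z + 2} = \frac{1}{P z \left(2 + P\right) + 2} = \frac{1}{2 + P z \left(2 + P\right)}$)
$- 42 s F{\left(6,-6 \right)} = \frac{\left(-42\right) 36}{2 - 6 \cdot 6^{2} + 2 \cdot 6 \left(-6\right)} = - \frac{1512}{2 - 216 - 72} = - \frac{1512}{-286} = \left(-1512\right) \left(- \frac{1}{286}\right) = \frac{756}{143}$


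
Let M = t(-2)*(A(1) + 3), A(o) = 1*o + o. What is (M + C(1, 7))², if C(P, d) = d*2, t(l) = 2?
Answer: 576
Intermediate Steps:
A(o) = 2*o (A(o) = o + o = 2*o)
C(P, d) = 2*d
M = 10 (M = 2*(2*1 + 3) = 2*(2 + 3) = 2*5 = 10)
(M + C(1, 7))² = (10 + 2*7)² = (10 + 14)² = 24² = 576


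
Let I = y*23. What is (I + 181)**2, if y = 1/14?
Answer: 6538249/196 ≈ 33358.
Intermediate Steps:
y = 1/14 ≈ 0.071429
I = 23/14 (I = (1/14)*23 = 23/14 ≈ 1.6429)
(I + 181)**2 = (23/14 + 181)**2 = (2557/14)**2 = 6538249/196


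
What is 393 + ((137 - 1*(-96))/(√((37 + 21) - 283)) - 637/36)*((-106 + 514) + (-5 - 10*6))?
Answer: -204343/36 - 79919*I/15 ≈ -5676.2 - 5327.9*I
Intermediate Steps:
393 + ((137 - 1*(-96))/(√((37 + 21) - 283)) - 637/36)*((-106 + 514) + (-5 - 10*6)) = 393 + ((137 + 96)/(√(58 - 283)) - 637*1/36)*(408 + (-5 - 60)) = 393 + (233/(√(-225)) - 637/36)*(408 - 65) = 393 + (233/((15*I)) - 637/36)*343 = 393 + (233*(-I/15) - 637/36)*343 = 393 + (-233*I/15 - 637/36)*343 = 393 + (-637/36 - 233*I/15)*343 = 393 + (-218491/36 - 79919*I/15) = -204343/36 - 79919*I/15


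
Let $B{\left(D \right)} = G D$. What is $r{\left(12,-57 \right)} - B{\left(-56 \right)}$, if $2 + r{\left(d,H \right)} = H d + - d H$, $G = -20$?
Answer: $-1122$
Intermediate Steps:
$r{\left(d,H \right)} = -2$ ($r{\left(d,H \right)} = -2 + \left(H d + - d H\right) = -2 + \left(H d - H d\right) = -2 + 0 = -2$)
$B{\left(D \right)} = - 20 D$
$r{\left(12,-57 \right)} - B{\left(-56 \right)} = -2 - \left(-20\right) \left(-56\right) = -2 - 1120 = -1122$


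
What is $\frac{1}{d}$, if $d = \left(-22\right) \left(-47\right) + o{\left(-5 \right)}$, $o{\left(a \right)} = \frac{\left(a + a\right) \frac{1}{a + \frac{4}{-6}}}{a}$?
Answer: $\frac{17}{17572} \approx 0.00096745$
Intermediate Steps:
$o{\left(a \right)} = \frac{2}{- \frac{2}{3} + a}$ ($o{\left(a \right)} = \frac{2 a \frac{1}{a + 4 \left(- \frac{1}{6}\right)}}{a} = \frac{2 a \frac{1}{a - \frac{2}{3}}}{a} = \frac{2 a \frac{1}{- \frac{2}{3} + a}}{a} = \frac{2}{- \frac{2}{3} + a}$)
$d = \frac{17572}{17}$ ($d = \left(-22\right) \left(-47\right) + \frac{6}{-2 + 3 \left(-5\right)} = 1034 + \frac{6}{-2 - 15} = 1034 + \frac{6}{-17} = 1034 + 6 \left(- \frac{1}{17}\right) = 1034 - \frac{6}{17} = \frac{17572}{17} \approx 1033.6$)
$\frac{1}{d} = \frac{1}{\frac{17572}{17}} = \frac{17}{17572}$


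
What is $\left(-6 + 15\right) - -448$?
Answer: $457$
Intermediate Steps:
$\left(-6 + 15\right) - -448 = 9 + 448 = 457$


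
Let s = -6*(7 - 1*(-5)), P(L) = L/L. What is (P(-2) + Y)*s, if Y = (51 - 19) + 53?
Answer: -6192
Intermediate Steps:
P(L) = 1
s = -72 (s = -6*(7 + 5) = -6*12 = -72)
Y = 85 (Y = 32 + 53 = 85)
(P(-2) + Y)*s = (1 + 85)*(-72) = 86*(-72) = -6192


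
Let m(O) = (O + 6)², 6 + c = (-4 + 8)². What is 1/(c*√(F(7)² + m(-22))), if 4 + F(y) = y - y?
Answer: √17/680 ≈ 0.0060634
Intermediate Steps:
F(y) = -4 (F(y) = -4 + (y - y) = -4 + 0 = -4)
c = 10 (c = -6 + (-4 + 8)² = -6 + 4² = -6 + 16 = 10)
m(O) = (6 + O)²
1/(c*√(F(7)² + m(-22))) = 1/(10*√((-4)² + (6 - 22)²)) = 1/(10*√(16 + (-16)²)) = 1/(10*√(16 + 256)) = 1/(10*√272) = 1/(10*(4*√17)) = 1/(40*√17) = √17/680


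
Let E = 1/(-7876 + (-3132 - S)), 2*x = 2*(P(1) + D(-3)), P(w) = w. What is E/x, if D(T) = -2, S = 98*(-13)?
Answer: 1/9734 ≈ 0.00010273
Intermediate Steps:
S = -1274
x = -1 (x = (2*(1 - 2))/2 = (2*(-1))/2 = (½)*(-2) = -1)
E = -1/9734 (E = 1/(-7876 + (-3132 - 1*(-1274))) = 1/(-7876 + (-3132 + 1274)) = 1/(-7876 - 1858) = 1/(-9734) = -1/9734 ≈ -0.00010273)
E/x = -1/9734/(-1) = -1/9734*(-1) = 1/9734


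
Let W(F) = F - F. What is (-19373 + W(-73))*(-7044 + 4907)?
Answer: 41400101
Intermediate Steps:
W(F) = 0
(-19373 + W(-73))*(-7044 + 4907) = (-19373 + 0)*(-7044 + 4907) = -19373*(-2137) = 41400101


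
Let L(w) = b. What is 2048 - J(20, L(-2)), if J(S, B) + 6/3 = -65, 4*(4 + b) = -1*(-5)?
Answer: 2115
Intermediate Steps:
b = -11/4 (b = -4 + (-1*(-5))/4 = -4 + (¼)*5 = -4 + 5/4 = -11/4 ≈ -2.7500)
L(w) = -11/4
J(S, B) = -67 (J(S, B) = -2 - 65 = -67)
2048 - J(20, L(-2)) = 2048 - 1*(-67) = 2048 + 67 = 2115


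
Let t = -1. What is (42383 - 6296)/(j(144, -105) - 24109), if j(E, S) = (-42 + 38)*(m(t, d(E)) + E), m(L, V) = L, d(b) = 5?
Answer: -12029/8227 ≈ -1.4621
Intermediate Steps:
j(E, S) = 4 - 4*E (j(E, S) = (-42 + 38)*(-1 + E) = -4*(-1 + E) = 4 - 4*E)
(42383 - 6296)/(j(144, -105) - 24109) = (42383 - 6296)/((4 - 4*144) - 24109) = 36087/((4 - 576) - 24109) = 36087/(-572 - 24109) = 36087/(-24681) = 36087*(-1/24681) = -12029/8227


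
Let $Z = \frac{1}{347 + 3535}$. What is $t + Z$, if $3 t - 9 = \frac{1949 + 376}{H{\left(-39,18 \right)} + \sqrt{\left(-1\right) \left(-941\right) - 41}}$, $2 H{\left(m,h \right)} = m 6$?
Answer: $- \frac{665087}{112578} \approx -5.9078$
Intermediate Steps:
$H{\left(m,h \right)} = 3 m$ ($H{\left(m,h \right)} = \frac{m 6}{2} = \frac{6 m}{2} = 3 m$)
$Z = \frac{1}{3882} \approx 0.0002576$
$t = - \frac{514}{87}$ ($t = 3 + \frac{\left(1949 + 376\right) \frac{1}{3 \left(-39\right) + \sqrt{\left(-1\right) \left(-941\right) - 41}}}{3} = 3 + \frac{2325 \frac{1}{-117 + \sqrt{941 - 41}}}{3} = 3 + \frac{2325 \frac{1}{-117 + \sqrt{900}}}{3} = 3 + \frac{2325 \frac{1}{-117 + 30}}{3} = 3 + \frac{2325 \frac{1}{-87}}{3} = 3 + \frac{2325 \left(- \frac{1}{87}\right)}{3} = 3 + \frac{1}{3} \left(- \frac{775}{29}\right) = 3 - \frac{775}{87} = - \frac{514}{87} \approx -5.908$)
$t + Z = - \frac{514}{87} + \frac{1}{3882} = - \frac{665087}{112578}$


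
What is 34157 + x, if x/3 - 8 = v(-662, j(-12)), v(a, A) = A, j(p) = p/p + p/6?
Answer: 34178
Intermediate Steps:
j(p) = 1 + p/6 (j(p) = 1 + p*(⅙) = 1 + p/6)
x = 21 (x = 24 + 3*(1 + (⅙)*(-12)) = 24 + 3*(1 - 2) = 24 + 3*(-1) = 24 - 3 = 21)
34157 + x = 34157 + 21 = 34178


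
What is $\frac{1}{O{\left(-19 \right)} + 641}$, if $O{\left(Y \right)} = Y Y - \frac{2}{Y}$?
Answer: $\frac{19}{19040} \approx 0.0009979$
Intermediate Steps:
$O{\left(Y \right)} = Y^{2} - \frac{2}{Y}$
$\frac{1}{O{\left(-19 \right)} + 641} = \frac{1}{\frac{-2 + \left(-19\right)^{3}}{-19} + 641} = \frac{1}{- \frac{-2 - 6859}{19} + 641} = \frac{1}{\left(- \frac{1}{19}\right) \left(-6861\right) + 641} = \frac{1}{\frac{6861}{19} + 641} = \frac{1}{\frac{19040}{19}} = \frac{19}{19040}$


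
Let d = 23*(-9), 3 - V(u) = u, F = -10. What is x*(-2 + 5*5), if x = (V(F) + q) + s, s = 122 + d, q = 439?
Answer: 8441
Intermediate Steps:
V(u) = 3 - u
d = -207
s = -85 (s = 122 - 207 = -85)
x = 367 (x = ((3 - 1*(-10)) + 439) - 85 = ((3 + 10) + 439) - 85 = (13 + 439) - 85 = 452 - 85 = 367)
x*(-2 + 5*5) = 367*(-2 + 5*5) = 367*(-2 + 25) = 367*23 = 8441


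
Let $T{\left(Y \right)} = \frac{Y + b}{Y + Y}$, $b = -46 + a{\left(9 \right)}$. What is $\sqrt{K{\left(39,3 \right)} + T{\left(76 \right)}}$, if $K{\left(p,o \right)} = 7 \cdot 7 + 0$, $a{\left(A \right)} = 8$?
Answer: $\frac{\sqrt{197}}{2} \approx 7.0178$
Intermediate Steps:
$K{\left(p,o \right)} = 49$ ($K{\left(p,o \right)} = 49 + 0 = 49$)
$b = -38$ ($b = -46 + 8 = -38$)
$T{\left(Y \right)} = \frac{-38 + Y}{2 Y}$ ($T{\left(Y \right)} = \frac{Y - 38}{Y + Y} = \frac{-38 + Y}{2 Y}$)
$\sqrt{K{\left(39,3 \right)} + T{\left(76 \right)}} = \sqrt{49 + \frac{-38 + 76}{2 \cdot 76}} = \sqrt{49 + \frac{1}{2} \cdot \frac{1}{76} \cdot 38} = \sqrt{49 + \frac{1}{4}} = \sqrt{\frac{197}{4}} = \frac{\sqrt{197}}{2}$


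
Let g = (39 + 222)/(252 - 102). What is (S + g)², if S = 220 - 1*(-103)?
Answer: 263640169/2500 ≈ 1.0546e+5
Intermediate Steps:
g = 87/50 (g = 261/150 = 261*(1/150) = 87/50 ≈ 1.7400)
S = 323 (S = 220 + 103 = 323)
(S + g)² = (323 + 87/50)² = (16237/50)² = 263640169/2500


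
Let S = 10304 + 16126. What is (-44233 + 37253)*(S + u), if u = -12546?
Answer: -96910320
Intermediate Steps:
S = 26430
(-44233 + 37253)*(S + u) = (-44233 + 37253)*(26430 - 12546) = -6980*13884 = -96910320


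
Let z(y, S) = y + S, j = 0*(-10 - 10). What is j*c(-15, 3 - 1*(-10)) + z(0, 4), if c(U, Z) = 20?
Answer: 4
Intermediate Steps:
j = 0 (j = 0*(-20) = 0)
z(y, S) = S + y
j*c(-15, 3 - 1*(-10)) + z(0, 4) = 0*20 + (4 + 0) = 0 + 4 = 4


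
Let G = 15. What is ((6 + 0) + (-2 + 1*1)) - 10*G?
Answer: -145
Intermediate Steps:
((6 + 0) + (-2 + 1*1)) - 10*G = ((6 + 0) + (-2 + 1*1)) - 10*15 = (6 + (-2 + 1)) - 150 = (6 - 1) - 150 = 5 - 150 = -145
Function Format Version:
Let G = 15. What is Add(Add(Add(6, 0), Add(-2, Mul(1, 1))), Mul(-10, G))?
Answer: -145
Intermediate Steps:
Add(Add(Add(6, 0), Add(-2, Mul(1, 1))), Mul(-10, G)) = Add(Add(Add(6, 0), Add(-2, Mul(1, 1))), Mul(-10, 15)) = Add(Add(6, Add(-2, 1)), -150) = Add(Add(6, -1), -150) = Add(5, -150) = -145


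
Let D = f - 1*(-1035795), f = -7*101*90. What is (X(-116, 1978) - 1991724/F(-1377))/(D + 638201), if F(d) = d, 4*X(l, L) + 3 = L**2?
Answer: 1798484411/2956631976 ≈ 0.60829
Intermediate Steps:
f = -63630 (f = -707*90 = -63630)
X(l, L) = -3/4 + L**2/4
D = 972165 (D = -63630 - 1*(-1035795) = -63630 + 1035795 = 972165)
(X(-116, 1978) - 1991724/F(-1377))/(D + 638201) = ((-3/4 + (1/4)*1978**2) - 1991724/(-1377))/(972165 + 638201) = ((-3/4 + (1/4)*3912484) - 1991724*(-1/1377))/1610366 = ((-3/4 + 978121) + 663908/459)*(1/1610366) = (3912481/4 + 663908/459)*(1/1610366) = (1798484411/1836)*(1/1610366) = 1798484411/2956631976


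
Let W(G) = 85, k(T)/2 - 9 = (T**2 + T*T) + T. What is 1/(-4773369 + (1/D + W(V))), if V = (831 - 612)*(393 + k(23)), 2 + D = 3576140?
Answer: -3576138/17069922297191 ≈ -2.0950e-7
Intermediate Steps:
D = 3576138 (D = -2 + 3576140 = 3576138)
k(T) = 18 + 2*T + 4*T**2 (k(T) = 18 + 2*((T**2 + T*T) + T) = 18 + 2*((T**2 + T**2) + T) = 18 + 2*(2*T**2 + T) = 18 + 2*(T + 2*T**2) = 18 + (2*T + 4*T**2) = 18 + 2*T + 4*T**2)
V = 563487 (V = (831 - 612)*(393 + (18 + 2*23 + 4*23**2)) = 219*(393 + (18 + 46 + 4*529)) = 219*(393 + (18 + 46 + 2116)) = 219*(393 + 2180) = 219*2573 = 563487)
1/(-4773369 + (1/D + W(V))) = 1/(-4773369 + (1/3576138 + 85)) = 1/(-4773369 + 303971731/3576138) = 1/(-17069922297191/3576138) = -3576138/17069922297191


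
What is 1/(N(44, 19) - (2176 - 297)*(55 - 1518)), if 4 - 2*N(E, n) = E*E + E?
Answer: 1/2747989 ≈ 3.6390e-7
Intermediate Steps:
N(E, n) = 2 - E/2 - E²/2 (N(E, n) = 2 - (E*E + E)/2 = 2 - (E² + E)/2 = 2 - (E + E²)/2 = 2 + (-E/2 - E²/2) = 2 - E/2 - E²/2)
1/(N(44, 19) - (2176 - 297)*(55 - 1518)) = 1/((2 - ½*44 - ½*44²) - (2176 - 297)*(55 - 1518)) = 1/((2 - 22 - ½*1936) - 1879*(-1463)) = 1/((2 - 22 - 968) - 1*(-2748977)) = 1/(-988 + 2748977) = 1/2747989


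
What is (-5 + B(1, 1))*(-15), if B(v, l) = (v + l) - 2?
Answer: 75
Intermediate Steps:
B(v, l) = -2 + l + v (B(v, l) = (l + v) - 2 = -2 + l + v)
(-5 + B(1, 1))*(-15) = (-5 + (-2 + 1 + 1))*(-15) = (-5 + 0)*(-15) = -5*(-15) = 75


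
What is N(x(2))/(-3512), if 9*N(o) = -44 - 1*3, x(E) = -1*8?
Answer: 47/31608 ≈ 0.0014870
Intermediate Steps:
x(E) = -8
N(o) = -47/9 (N(o) = (-44 - 1*3)/9 = (-44 - 3)/9 = (⅑)*(-47) = -47/9)
N(x(2))/(-3512) = -47/9/(-3512) = -47/9*(-1/3512) = 47/31608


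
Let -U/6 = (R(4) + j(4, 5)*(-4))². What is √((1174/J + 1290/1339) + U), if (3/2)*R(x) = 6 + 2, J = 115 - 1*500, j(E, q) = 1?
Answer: 2*I*√7625428800990/1546545 ≈ 3.5711*I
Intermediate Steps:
J = -385 (J = 115 - 500 = -385)
R(x) = 16/3 (R(x) = 2*(6 + 2)/3 = (⅔)*8 = 16/3)
U = -32/3 (U = -6*(16/3 + 1*(-4))² = -6*(16/3 - 4)² = -6*(4/3)² = -6*16/9 = -32/3 ≈ -10.667)
√((1174/J + 1290/1339) + U) = √((1174/(-385) + 1290/1339) - 32/3) = √((1174*(-1/385) + 1290*(1/1339)) - 32/3) = √((-1174/385 + 1290/1339) - 32/3) = √(-1075336/515515 - 32/3) = √(-19722488/1546545) = 2*I*√7625428800990/1546545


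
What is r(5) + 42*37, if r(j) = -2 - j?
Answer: 1547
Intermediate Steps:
r(5) + 42*37 = (-2 - 1*5) + 42*37 = (-2 - 5) + 1554 = -7 + 1554 = 1547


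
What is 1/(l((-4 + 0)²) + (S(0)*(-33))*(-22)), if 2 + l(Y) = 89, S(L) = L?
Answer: 1/87 ≈ 0.011494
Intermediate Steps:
l(Y) = 87 (l(Y) = -2 + 89 = 87)
1/(l((-4 + 0)²) + (S(0)*(-33))*(-22)) = 1/(87 + (0*(-33))*(-22)) = 1/(87 + 0*(-22)) = 1/(87 + 0) = 1/87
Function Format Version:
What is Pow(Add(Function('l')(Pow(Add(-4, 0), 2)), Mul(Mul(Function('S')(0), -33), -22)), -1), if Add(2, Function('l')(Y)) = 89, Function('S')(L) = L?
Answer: Rational(1, 87) ≈ 0.011494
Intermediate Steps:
Function('l')(Y) = 87 (Function('l')(Y) = Add(-2, 89) = 87)
Pow(Add(Function('l')(Pow(Add(-4, 0), 2)), Mul(Mul(Function('S')(0), -33), -22)), -1) = Pow(Add(87, Mul(Mul(0, -33), -22)), -1) = Pow(Add(87, Mul(0, -22)), -1) = Pow(Add(87, 0), -1) = Pow(87, -1) = Rational(1, 87)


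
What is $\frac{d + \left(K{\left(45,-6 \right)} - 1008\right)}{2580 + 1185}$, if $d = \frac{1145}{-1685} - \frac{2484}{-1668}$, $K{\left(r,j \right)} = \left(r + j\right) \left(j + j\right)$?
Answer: $- \frac{13820468}{35272779} \approx -0.39182$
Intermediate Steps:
$K{\left(r,j \right)} = 2 j \left(j + r\right)$ ($K{\left(r,j \right)} = \left(j + r\right) 2 j = 2 j \left(j + r\right)$)
$d = \frac{37928}{46843}$ ($d = 1145 \left(- \frac{1}{1685}\right) - - \frac{207}{139} = - \frac{229}{337} + \frac{207}{139} = \frac{37928}{46843} \approx 0.80968$)
$\frac{d + \left(K{\left(45,-6 \right)} - 1008\right)}{2580 + 1185} = \frac{\frac{37928}{46843} - \left(1008 + 12 \left(-6 + 45\right)\right)}{2580 + 1185} = \frac{\frac{37928}{46843} - \left(1008 + 12 \cdot 39\right)}{3765} = \left(\frac{37928}{46843} - 1476\right) \frac{1}{3765} = \left(- \frac{69102340}{46843}\right) \frac{1}{3765} = - \frac{13820468}{35272779}$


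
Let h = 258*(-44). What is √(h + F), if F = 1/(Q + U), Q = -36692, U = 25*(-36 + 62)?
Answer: I*√14746540508970/36042 ≈ 106.55*I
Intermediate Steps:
U = 650 (U = 25*26 = 650)
F = -1/36042 (F = 1/(-36692 + 650) = 1/(-36042) = -1/36042 ≈ -2.7745e-5)
h = -11352
√(h + F) = √(-11352 - 1/36042) = √(-409148785/36042) = I*√14746540508970/36042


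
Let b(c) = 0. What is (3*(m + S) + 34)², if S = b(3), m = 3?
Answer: 1849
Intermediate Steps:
S = 0
(3*(m + S) + 34)² = (3*(3 + 0) + 34)² = (3*3 + 34)² = (9 + 34)² = 43² = 1849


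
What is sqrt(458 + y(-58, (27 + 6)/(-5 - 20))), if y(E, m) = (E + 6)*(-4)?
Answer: 3*sqrt(74) ≈ 25.807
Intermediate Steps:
y(E, m) = -24 - 4*E (y(E, m) = (6 + E)*(-4) = -24 - 4*E)
sqrt(458 + y(-58, (27 + 6)/(-5 - 20))) = sqrt(458 + (-24 - 4*(-58))) = sqrt(458 + (-24 + 232)) = sqrt(458 + 208) = sqrt(666) = 3*sqrt(74)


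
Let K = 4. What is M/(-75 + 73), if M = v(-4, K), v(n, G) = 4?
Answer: -2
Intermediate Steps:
M = 4
M/(-75 + 73) = 4/(-75 + 73) = 4/(-2) = -½*4 = -2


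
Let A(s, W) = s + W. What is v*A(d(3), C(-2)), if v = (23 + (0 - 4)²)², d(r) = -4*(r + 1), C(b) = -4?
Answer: -30420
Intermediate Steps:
d(r) = -4 - 4*r (d(r) = -4*(1 + r) = -4 - 4*r)
A(s, W) = W + s
v = 1521 (v = (23 + (-4)²)² = (23 + 16)² = 39² = 1521)
v*A(d(3), C(-2)) = 1521*(-4 + (-4 - 4*3)) = 1521*(-4 + (-4 - 12)) = 1521*(-4 - 16) = 1521*(-20) = -30420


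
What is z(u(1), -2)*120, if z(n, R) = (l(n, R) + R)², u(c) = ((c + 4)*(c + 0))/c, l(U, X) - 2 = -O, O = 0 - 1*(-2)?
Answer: 480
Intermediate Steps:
O = 2 (O = 0 + 2 = 2)
l(U, X) = 0 (l(U, X) = 2 - 1*2 = 2 - 2 = 0)
u(c) = 4 + c (u(c) = ((4 + c)*c)/c = (c*(4 + c))/c = 4 + c)
z(n, R) = R² (z(n, R) = (0 + R)² = R²)
z(u(1), -2)*120 = (-2)²*120 = 4*120 = 480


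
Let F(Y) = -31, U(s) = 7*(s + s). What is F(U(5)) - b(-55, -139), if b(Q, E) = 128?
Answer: -159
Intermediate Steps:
U(s) = 14*s (U(s) = 7*(2*s) = 14*s)
F(U(5)) - b(-55, -139) = -31 - 1*128 = -31 - 128 = -159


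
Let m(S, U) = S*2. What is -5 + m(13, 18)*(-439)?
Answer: -11419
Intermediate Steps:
m(S, U) = 2*S
-5 + m(13, 18)*(-439) = -5 + (2*13)*(-439) = -5 + 26*(-439) = -5 - 11414 = -11419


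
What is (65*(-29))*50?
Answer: -94250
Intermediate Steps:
(65*(-29))*50 = -1885*50 = -94250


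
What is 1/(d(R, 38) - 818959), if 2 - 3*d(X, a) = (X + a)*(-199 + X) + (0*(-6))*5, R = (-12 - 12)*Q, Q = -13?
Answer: -3/2496425 ≈ -1.2017e-6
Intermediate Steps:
R = 312 (R = (-12 - 12)*(-13) = -24*(-13) = 312)
d(X, a) = ⅔ - (-199 + X)*(X + a)/3 (d(X, a) = ⅔ - ((X + a)*(-199 + X) + (0*(-6))*5)/3 = ⅔ - ((-199 + X)*(X + a) + 0*5)/3 = ⅔ - ((-199 + X)*(X + a) + 0)/3 = ⅔ - (-199 + X)*(X + a)/3)
1/(d(R, 38) - 818959) = 1/((⅔ - ⅓*312² + (199/3)*312 + (199/3)*38 - ⅓*312*38) - 818959) = 1/((⅔ - ⅓*97344 + 20696 + 7562/3 - 3952) - 818959) = 1/((⅔ - 32448 + 20696 + 7562/3 - 3952) - 818959) = 1/(-39548/3 - 818959) = 1/(-2496425/3) = -3/2496425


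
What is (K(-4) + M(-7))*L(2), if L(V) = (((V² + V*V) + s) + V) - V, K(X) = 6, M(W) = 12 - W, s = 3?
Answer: 275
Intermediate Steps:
L(V) = 3 + 2*V² (L(V) = (((V² + V*V) + 3) + V) - V = (((V² + V²) + 3) + V) - V = ((2*V² + 3) + V) - V = ((3 + 2*V²) + V) - V = (3 + V + 2*V²) - V = 3 + 2*V²)
(K(-4) + M(-7))*L(2) = (6 + (12 - 1*(-7)))*(3 + 2*2²) = (6 + (12 + 7))*(3 + 2*4) = (6 + 19)*(3 + 8) = 25*11 = 275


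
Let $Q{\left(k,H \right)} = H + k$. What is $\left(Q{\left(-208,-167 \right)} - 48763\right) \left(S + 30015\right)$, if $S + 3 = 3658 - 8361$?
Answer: $-1243633642$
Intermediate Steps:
$S = -4706$ ($S = -3 + \left(3658 - 8361\right) = -3 - 4703 = -4706$)
$\left(Q{\left(-208,-167 \right)} - 48763\right) \left(S + 30015\right) = \left(\left(-167 - 208\right) - 48763\right) \left(-4706 + 30015\right) = \left(-375 - 48763\right) 25309 = \left(-49138\right) 25309 = -1243633642$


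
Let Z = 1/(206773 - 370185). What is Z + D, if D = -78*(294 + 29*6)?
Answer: -5965191649/163412 ≈ -36504.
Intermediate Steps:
Z = -1/163412 (Z = 1/(-163412) = -1/163412 ≈ -6.1195e-6)
D = -36504 (D = -78*(294 + 174) = -78*468 = -36504)
Z + D = -1/163412 - 36504 = -5965191649/163412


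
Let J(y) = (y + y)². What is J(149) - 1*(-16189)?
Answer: 104993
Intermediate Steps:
J(y) = 4*y² (J(y) = (2*y)² = 4*y²)
J(149) - 1*(-16189) = 4*149² - 1*(-16189) = 4*22201 + 16189 = 88804 + 16189 = 104993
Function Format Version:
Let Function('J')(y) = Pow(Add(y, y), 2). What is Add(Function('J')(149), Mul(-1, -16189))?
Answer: 104993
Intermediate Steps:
Function('J')(y) = Mul(4, Pow(y, 2)) (Function('J')(y) = Pow(Mul(2, y), 2) = Mul(4, Pow(y, 2)))
Add(Function('J')(149), Mul(-1, -16189)) = Add(Mul(4, Pow(149, 2)), Mul(-1, -16189)) = Add(Mul(4, 22201), 16189) = Add(88804, 16189) = 104993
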